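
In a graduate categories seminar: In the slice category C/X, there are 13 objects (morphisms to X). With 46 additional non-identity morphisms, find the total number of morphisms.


In the slice category C/X, objects are morphisms to X.
Identity morphisms: 13 (one per object of C/X).
Non-identity morphisms: 46.
Total = 13 + 46 = 59

59


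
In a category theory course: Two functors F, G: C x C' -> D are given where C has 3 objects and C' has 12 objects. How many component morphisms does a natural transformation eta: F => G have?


A natural transformation eta: F => G assigns one component morphism per
object of the domain category.
The domain is the product category C x C', so
|Ob(C x C')| = |Ob(C)| * |Ob(C')| = 3 * 12 = 36.
Therefore eta has 36 component morphisms.

36


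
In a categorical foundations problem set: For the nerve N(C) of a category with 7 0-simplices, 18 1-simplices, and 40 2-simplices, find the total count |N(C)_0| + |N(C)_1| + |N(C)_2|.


The 2-skeleton of the nerve N(C) consists of simplices in dimensions 0, 1, 2:
  |N(C)_0| = 7 (objects)
  |N(C)_1| = 18 (morphisms)
  |N(C)_2| = 40 (composable pairs)
Total = 7 + 18 + 40 = 65

65


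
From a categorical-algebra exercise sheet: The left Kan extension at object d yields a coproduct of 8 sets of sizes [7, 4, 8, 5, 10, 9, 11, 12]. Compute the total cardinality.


Pointwise, the left Kan extension (Lan_F H)(d) is the colimit, indexed
by the comma category (F downarrow d), of H composed with the
projection (F downarrow d) -> C. Here that colimit is given
as a coproduct (disjoint union) of sets, so its cardinality is the
sum of the sizes of the summands.
Coproduct of sets with sizes: 7 + 4 + 8 + 5 + 10 + 9 + 11 + 12
= 66

66


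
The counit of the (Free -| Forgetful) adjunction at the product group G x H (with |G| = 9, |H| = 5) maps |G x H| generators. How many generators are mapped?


The counit epsilon_K: F(U(K)) -> K of the Free-Forgetful adjunction
maps |K| generators of F(U(K)) into K. For K = G x H (the product group),
|G x H| = |G| * |H|.
Total generators mapped = 9 * 5 = 45.

45


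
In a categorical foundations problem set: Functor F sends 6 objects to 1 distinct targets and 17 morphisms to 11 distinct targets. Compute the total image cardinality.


The image of F consists of distinct objects and distinct morphisms.
|Im(F)| on objects = 1
|Im(F)| on morphisms = 11
Total image cardinality = 1 + 11 = 12

12


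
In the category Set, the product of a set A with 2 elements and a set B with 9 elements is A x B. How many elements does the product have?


In Set, the product A x B is the Cartesian product.
By the universal property, |A x B| = |A| * |B|.
|A x B| = 2 * 9 = 18

18


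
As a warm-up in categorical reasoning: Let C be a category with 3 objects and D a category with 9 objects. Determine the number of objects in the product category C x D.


The product category C x D has objects that are pairs (c, d).
Number of pairs = |Ob(C)| * |Ob(D)| = 3 * 9 = 27

27


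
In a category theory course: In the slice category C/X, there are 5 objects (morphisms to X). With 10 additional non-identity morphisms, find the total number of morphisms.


In the slice category C/X, objects are morphisms to X.
Identity morphisms: 5 (one per object of C/X).
Non-identity morphisms: 10.
Total = 5 + 10 = 15

15


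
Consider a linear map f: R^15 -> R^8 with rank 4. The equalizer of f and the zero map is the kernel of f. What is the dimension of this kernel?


The equalizer of f and the zero map is ker(f).
By the rank-nullity theorem: dim(ker(f)) = dim(domain) - rank(f).
dim(ker(f)) = 15 - 4 = 11

11


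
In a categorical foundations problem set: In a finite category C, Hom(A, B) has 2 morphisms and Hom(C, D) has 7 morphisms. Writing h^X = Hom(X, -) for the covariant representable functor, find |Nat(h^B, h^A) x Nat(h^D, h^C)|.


By the Yoneda lemma, Nat(h^B, h^A) is isomorphic to Hom(A, B),
so |Nat(h^B, h^A)| = |Hom(A, B)| and |Nat(h^D, h^C)| = |Hom(C, D)|.
|Hom(A, B)| = 2, |Hom(C, D)| = 7.
|Nat(h^B, h^A) x Nat(h^D, h^C)| = 2 * 7 = 14

14


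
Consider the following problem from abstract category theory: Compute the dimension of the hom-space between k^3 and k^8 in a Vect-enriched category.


In Vect-enriched categories, Hom(k^n, k^m) is the space of m x n matrices.
dim(Hom(k^3, k^8)) = 8 * 3 = 24

24


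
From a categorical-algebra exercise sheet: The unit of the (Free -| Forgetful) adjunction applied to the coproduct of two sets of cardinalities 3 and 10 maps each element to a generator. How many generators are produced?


The unit eta_X: X -> U(F(X)) of the Free-Forgetful adjunction
maps each element of X to a generator of F(X). For X = S + T (disjoint
union in Set), |S + T| = |S| + |T|.
Total mappings = 3 + 10 = 13.

13


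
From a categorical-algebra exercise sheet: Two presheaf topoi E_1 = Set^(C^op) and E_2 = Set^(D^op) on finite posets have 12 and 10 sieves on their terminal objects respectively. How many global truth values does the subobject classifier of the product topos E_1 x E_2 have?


In a product of presheaf topoi E_1 x E_2, the subobject classifier
is Omega = Omega_1 x Omega_2 (componentwise), so
|Omega(top)| = |Omega_1(top_1)| * |Omega_2(top_2)|.
= 12 * 10 = 120.

120


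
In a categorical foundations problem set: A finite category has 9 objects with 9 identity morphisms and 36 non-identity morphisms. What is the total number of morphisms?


Each object has an identity morphism, giving 9 identities.
Adding the 36 non-identity morphisms:
Total = 9 + 36 = 45

45


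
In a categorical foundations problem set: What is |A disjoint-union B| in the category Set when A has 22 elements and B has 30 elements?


In Set, the coproduct A + B is the disjoint union.
|A + B| = |A| + |B| = 22 + 30 = 52

52


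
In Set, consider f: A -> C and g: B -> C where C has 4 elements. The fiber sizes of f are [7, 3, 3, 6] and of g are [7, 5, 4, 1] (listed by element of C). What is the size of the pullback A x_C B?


The pullback A x_C B consists of pairs (a, b) with f(a) = g(b).
For each element c in C, the fiber product has |f^-1(c)| * |g^-1(c)| elements.
Summing over C: 7 * 7 + 3 * 5 + 3 * 4 + 6 * 1
= 49 + 15 + 12 + 6 = 82

82


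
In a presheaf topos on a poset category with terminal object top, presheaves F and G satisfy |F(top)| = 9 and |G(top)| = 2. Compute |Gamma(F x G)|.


Global sections of a presheaf on a poset with terminal top satisfy
Gamma(H) ~ H(top). Presheaves admit pointwise products, so
(F x G)(top) = F(top) x G(top) (Cartesian product).
|Gamma(F x G)| = |F(top)| * |G(top)| = 9 * 2 = 18.

18


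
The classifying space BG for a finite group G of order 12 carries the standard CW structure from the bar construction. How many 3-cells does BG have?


In the bar-construction CW model of BG, the n-cells are indexed by
n-tuples [g_1|...|g_n] of non-identity elements of G (degenerate
simplices with some g_i = e do not contribute cells), so there are
(|G| - 1)^n n-cells.
For dim = 3 with |G| = 12:
cells = (12 - 1)^3 = 11^3 = 1331

1331


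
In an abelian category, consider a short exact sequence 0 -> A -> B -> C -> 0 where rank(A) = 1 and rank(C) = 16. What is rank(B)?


For a short exact sequence 0 -> A -> B -> C -> 0,
rank is additive: rank(B) = rank(A) + rank(C).
rank(B) = 1 + 16 = 17

17


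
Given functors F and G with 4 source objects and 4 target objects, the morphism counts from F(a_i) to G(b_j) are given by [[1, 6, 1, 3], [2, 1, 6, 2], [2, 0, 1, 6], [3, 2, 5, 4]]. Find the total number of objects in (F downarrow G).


Objects of (F downarrow G) are triples (a, b, h: F(a)->G(b)).
The count equals the sum of all entries in the hom-matrix.
sum(row 0) = 11
sum(row 1) = 11
sum(row 2) = 9
sum(row 3) = 14
Grand total = 45

45


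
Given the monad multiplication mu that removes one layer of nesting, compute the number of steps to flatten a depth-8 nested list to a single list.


Each application of mu: T^2 -> T removes one layer of nesting.
Starting at depth 8 (i.e., T^8(X)), we need to reach T(X).
Number of mu applications = 8 - 1 = 7

7


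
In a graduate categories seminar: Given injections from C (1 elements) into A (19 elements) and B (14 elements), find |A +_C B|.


The pushout A +_C B identifies the images of C in A and B.
|A +_C B| = |A| + |B| - |C| (for injections).
= 19 + 14 - 1 = 32

32


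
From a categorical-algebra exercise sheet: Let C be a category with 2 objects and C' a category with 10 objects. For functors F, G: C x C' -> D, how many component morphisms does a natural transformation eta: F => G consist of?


A natural transformation eta: F => G assigns one component morphism per
object of the domain category.
The domain is the product category C x C', so
|Ob(C x C')| = |Ob(C)| * |Ob(C')| = 2 * 10 = 20.
Therefore eta has 20 component morphisms.

20


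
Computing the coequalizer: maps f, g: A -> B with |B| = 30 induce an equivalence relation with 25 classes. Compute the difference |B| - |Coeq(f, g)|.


The coequalizer Coeq(f, g) = B / ~ has one element per equivalence class.
|B| = 30, |Coeq(f, g)| = 25.
|B| - |Coeq(f, g)| = 30 - 25 = 5.

5


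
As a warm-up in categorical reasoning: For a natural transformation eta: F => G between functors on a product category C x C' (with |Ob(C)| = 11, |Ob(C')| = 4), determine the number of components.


A natural transformation eta: F => G assigns one component morphism per
object of the domain category.
The domain is the product category C x C', so
|Ob(C x C')| = |Ob(C)| * |Ob(C')| = 11 * 4 = 44.
Therefore eta has 44 component morphisms.

44


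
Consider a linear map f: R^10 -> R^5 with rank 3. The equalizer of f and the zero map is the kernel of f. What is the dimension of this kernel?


The equalizer of f and the zero map is ker(f).
By the rank-nullity theorem: dim(ker(f)) = dim(domain) - rank(f).
dim(ker(f)) = 10 - 3 = 7

7


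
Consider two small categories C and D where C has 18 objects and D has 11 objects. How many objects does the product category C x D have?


The product category C x D has objects that are pairs (c, d).
Number of pairs = |Ob(C)| * |Ob(D)| = 18 * 11 = 198

198


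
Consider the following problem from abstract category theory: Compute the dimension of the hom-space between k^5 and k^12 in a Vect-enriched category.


In Vect-enriched categories, Hom(k^n, k^m) is the space of m x n matrices.
dim(Hom(k^5, k^12)) = 12 * 5 = 60

60


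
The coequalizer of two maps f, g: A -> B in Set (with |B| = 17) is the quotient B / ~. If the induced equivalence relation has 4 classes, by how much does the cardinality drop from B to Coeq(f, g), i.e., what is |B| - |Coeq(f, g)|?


The coequalizer Coeq(f, g) = B / ~ has one element per equivalence class.
|B| = 17, |Coeq(f, g)| = 4.
|B| - |Coeq(f, g)| = 17 - 4 = 13.

13


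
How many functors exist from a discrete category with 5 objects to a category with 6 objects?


A functor from a discrete category C to D is determined by
where each object maps. Each of the 5 objects of C can map
to any of the 6 objects of D independently.
Number of functors = 6^5 = 7776

7776


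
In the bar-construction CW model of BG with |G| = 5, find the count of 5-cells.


In the bar-construction CW model of BG, the n-cells are indexed by
n-tuples [g_1|...|g_n] of non-identity elements of G (degenerate
simplices with some g_i = e do not contribute cells), so there are
(|G| - 1)^n n-cells.
For dim = 5 with |G| = 5:
cells = (5 - 1)^5 = 4^5 = 1024

1024


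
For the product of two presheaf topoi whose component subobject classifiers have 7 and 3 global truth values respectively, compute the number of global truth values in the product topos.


In a product of presheaf topoi E_1 x E_2, the subobject classifier
is Omega = Omega_1 x Omega_2 (componentwise), so
|Omega(top)| = |Omega_1(top_1)| * |Omega_2(top_2)|.
= 7 * 3 = 21.

21


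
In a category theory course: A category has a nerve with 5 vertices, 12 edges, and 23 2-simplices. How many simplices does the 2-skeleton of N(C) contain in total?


The 2-skeleton of the nerve N(C) consists of simplices in dimensions 0, 1, 2:
  |N(C)_0| = 5 (objects)
  |N(C)_1| = 12 (morphisms)
  |N(C)_2| = 23 (composable pairs)
Total = 5 + 12 + 23 = 40

40


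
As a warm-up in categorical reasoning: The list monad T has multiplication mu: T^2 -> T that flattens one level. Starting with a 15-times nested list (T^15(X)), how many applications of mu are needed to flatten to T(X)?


Each application of mu: T^2 -> T removes one layer of nesting.
Starting at depth 15 (i.e., T^15(X)), we need to reach T(X).
Number of mu applications = 15 - 1 = 14

14


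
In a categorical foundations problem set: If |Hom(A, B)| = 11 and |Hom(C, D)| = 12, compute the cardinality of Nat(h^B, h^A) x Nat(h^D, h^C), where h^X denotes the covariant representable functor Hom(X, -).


By the Yoneda lemma, Nat(h^B, h^A) is isomorphic to Hom(A, B),
so |Nat(h^B, h^A)| = |Hom(A, B)| and |Nat(h^D, h^C)| = |Hom(C, D)|.
|Hom(A, B)| = 11, |Hom(C, D)| = 12.
|Nat(h^B, h^A) x Nat(h^D, h^C)| = 11 * 12 = 132

132


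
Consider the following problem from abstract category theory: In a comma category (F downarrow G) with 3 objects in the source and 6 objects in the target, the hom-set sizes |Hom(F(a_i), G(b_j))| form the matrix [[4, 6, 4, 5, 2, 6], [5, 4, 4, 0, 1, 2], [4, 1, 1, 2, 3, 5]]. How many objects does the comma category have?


Objects of (F downarrow G) are triples (a, b, h: F(a)->G(b)).
The count equals the sum of all entries in the hom-matrix.
sum(row 0) = 27
sum(row 1) = 16
sum(row 2) = 16
Grand total = 59

59


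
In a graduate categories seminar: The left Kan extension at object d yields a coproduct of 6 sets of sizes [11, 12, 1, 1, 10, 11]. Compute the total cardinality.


Pointwise, the left Kan extension (Lan_F H)(d) is the colimit, indexed
by the comma category (F downarrow d), of H composed with the
projection (F downarrow d) -> C. Here that colimit is given
as a coproduct (disjoint union) of sets, so its cardinality is the
sum of the sizes of the summands.
Coproduct of sets with sizes: 11 + 12 + 1 + 1 + 10 + 11
= 46

46


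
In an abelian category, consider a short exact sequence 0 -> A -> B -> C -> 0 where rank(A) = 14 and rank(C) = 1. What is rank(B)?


For a short exact sequence 0 -> A -> B -> C -> 0,
rank is additive: rank(B) = rank(A) + rank(C).
rank(B) = 14 + 1 = 15

15


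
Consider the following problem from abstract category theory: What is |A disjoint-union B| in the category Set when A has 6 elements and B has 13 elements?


In Set, the coproduct A + B is the disjoint union.
|A + B| = |A| + |B| = 6 + 13 = 19

19


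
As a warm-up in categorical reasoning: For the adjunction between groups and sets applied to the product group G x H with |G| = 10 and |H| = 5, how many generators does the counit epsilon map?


The counit epsilon_K: F(U(K)) -> K of the Free-Forgetful adjunction
maps |K| generators of F(U(K)) into K. For K = G x H (the product group),
|G x H| = |G| * |H|.
Total generators mapped = 10 * 5 = 50.

50


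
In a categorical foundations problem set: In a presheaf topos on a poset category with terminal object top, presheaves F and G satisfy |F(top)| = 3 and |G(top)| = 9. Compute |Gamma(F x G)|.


Global sections of a presheaf on a poset with terminal top satisfy
Gamma(H) ~ H(top). Presheaves admit pointwise products, so
(F x G)(top) = F(top) x G(top) (Cartesian product).
|Gamma(F x G)| = |F(top)| * |G(top)| = 3 * 9 = 27.

27


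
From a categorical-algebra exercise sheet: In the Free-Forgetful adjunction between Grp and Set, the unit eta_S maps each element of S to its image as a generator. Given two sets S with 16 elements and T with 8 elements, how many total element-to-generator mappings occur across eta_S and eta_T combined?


The unit eta_X: X -> U(F(X)) of the Free-Forgetful adjunction
maps each element of X to a generator of F(X). For X = S + T (disjoint
union in Set), |S + T| = |S| + |T|.
Total mappings = 16 + 8 = 24.

24


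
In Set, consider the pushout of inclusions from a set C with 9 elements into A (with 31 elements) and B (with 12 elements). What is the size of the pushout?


The pushout A +_C B identifies the images of C in A and B.
|A +_C B| = |A| + |B| - |C| (for injections).
= 31 + 12 - 9 = 34

34


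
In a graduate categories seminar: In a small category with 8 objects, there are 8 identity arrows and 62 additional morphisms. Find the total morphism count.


Each object has an identity morphism, giving 8 identities.
Adding the 62 non-identity morphisms:
Total = 8 + 62 = 70

70


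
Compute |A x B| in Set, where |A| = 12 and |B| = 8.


In Set, the product A x B is the Cartesian product.
By the universal property, |A x B| = |A| * |B|.
|A x B| = 12 * 8 = 96

96


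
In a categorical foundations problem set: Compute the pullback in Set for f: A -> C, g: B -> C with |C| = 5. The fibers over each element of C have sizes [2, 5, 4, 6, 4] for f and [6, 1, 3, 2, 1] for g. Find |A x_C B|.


The pullback A x_C B consists of pairs (a, b) with f(a) = g(b).
For each element c in C, the fiber product has |f^-1(c)| * |g^-1(c)| elements.
Summing over C: 2 * 6 + 5 * 1 + 4 * 3 + 6 * 2 + 4 * 1
= 12 + 5 + 12 + 12 + 4 = 45

45


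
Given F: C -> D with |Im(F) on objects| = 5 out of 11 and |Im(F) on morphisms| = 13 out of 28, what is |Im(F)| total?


The image of F consists of distinct objects and distinct morphisms.
|Im(F)| on objects = 5
|Im(F)| on morphisms = 13
Total image cardinality = 5 + 13 = 18

18


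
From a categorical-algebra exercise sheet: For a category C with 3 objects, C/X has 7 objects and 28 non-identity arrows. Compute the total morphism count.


In the slice category C/X, objects are morphisms to X.
Identity morphisms: 7 (one per object of C/X).
Non-identity morphisms: 28.
Total = 7 + 28 = 35

35


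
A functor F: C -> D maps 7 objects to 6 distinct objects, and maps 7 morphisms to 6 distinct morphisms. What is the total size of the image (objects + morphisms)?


The image of F consists of distinct objects and distinct morphisms.
|Im(F)| on objects = 6
|Im(F)| on morphisms = 6
Total image cardinality = 6 + 6 = 12

12


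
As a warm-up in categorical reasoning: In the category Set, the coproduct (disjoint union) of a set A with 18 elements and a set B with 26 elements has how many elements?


In Set, the coproduct A + B is the disjoint union.
|A + B| = |A| + |B| = 18 + 26 = 44

44


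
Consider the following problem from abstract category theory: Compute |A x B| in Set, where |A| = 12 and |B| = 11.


In Set, the product A x B is the Cartesian product.
By the universal property, |A x B| = |A| * |B|.
|A x B| = 12 * 11 = 132

132


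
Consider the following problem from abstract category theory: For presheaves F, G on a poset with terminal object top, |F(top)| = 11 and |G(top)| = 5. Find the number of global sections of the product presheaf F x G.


Global sections of a presheaf on a poset with terminal top satisfy
Gamma(H) ~ H(top). Presheaves admit pointwise products, so
(F x G)(top) = F(top) x G(top) (Cartesian product).
|Gamma(F x G)| = |F(top)| * |G(top)| = 11 * 5 = 55.

55


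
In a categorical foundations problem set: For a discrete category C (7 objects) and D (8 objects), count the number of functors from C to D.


A functor from a discrete category C to D is determined by
where each object maps. Each of the 7 objects of C can map
to any of the 8 objects of D independently.
Number of functors = 8^7 = 2097152

2097152


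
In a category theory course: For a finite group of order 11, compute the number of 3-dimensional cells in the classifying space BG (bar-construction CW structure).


In the bar-construction CW model of BG, the n-cells are indexed by
n-tuples [g_1|...|g_n] of non-identity elements of G (degenerate
simplices with some g_i = e do not contribute cells), so there are
(|G| - 1)^n n-cells.
For dim = 3 with |G| = 11:
cells = (11 - 1)^3 = 10^3 = 1000

1000


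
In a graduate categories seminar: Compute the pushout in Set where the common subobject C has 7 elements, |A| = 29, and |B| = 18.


The pushout A +_C B identifies the images of C in A and B.
|A +_C B| = |A| + |B| - |C| (for injections).
= 29 + 18 - 7 = 40

40


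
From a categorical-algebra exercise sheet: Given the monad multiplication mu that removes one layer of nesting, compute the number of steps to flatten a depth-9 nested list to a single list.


Each application of mu: T^2 -> T removes one layer of nesting.
Starting at depth 9 (i.e., T^9(X)), we need to reach T(X).
Number of mu applications = 9 - 1 = 8

8


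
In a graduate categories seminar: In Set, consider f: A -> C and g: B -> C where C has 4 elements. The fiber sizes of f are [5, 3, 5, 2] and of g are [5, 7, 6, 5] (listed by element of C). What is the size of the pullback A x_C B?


The pullback A x_C B consists of pairs (a, b) with f(a) = g(b).
For each element c in C, the fiber product has |f^-1(c)| * |g^-1(c)| elements.
Summing over C: 5 * 5 + 3 * 7 + 5 * 6 + 2 * 5
= 25 + 21 + 30 + 10 = 86

86


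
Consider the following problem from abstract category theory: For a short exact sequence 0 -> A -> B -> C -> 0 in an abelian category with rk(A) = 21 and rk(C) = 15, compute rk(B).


For a short exact sequence 0 -> A -> B -> C -> 0,
rank is additive: rank(B) = rank(A) + rank(C).
rank(B) = 21 + 15 = 36

36


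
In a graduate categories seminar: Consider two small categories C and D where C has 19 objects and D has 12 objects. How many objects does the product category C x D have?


The product category C x D has objects that are pairs (c, d).
Number of pairs = |Ob(C)| * |Ob(D)| = 19 * 12 = 228

228


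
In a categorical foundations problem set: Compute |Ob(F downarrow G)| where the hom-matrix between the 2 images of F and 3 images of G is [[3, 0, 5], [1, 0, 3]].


Objects of (F downarrow G) are triples (a, b, h: F(a)->G(b)).
The count equals the sum of all entries in the hom-matrix.
sum(row 0) = 8
sum(row 1) = 4
Grand total = 12

12


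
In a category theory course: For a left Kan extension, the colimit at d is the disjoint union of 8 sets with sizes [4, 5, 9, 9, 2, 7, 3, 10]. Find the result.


Pointwise, the left Kan extension (Lan_F H)(d) is the colimit, indexed
by the comma category (F downarrow d), of H composed with the
projection (F downarrow d) -> C. Here that colimit is given
as a coproduct (disjoint union) of sets, so its cardinality is the
sum of the sizes of the summands.
Coproduct of sets with sizes: 4 + 5 + 9 + 9 + 2 + 7 + 3 + 10
= 49

49


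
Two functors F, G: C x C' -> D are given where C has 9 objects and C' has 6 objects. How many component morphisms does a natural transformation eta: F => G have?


A natural transformation eta: F => G assigns one component morphism per
object of the domain category.
The domain is the product category C x C', so
|Ob(C x C')| = |Ob(C)| * |Ob(C')| = 9 * 6 = 54.
Therefore eta has 54 component morphisms.

54


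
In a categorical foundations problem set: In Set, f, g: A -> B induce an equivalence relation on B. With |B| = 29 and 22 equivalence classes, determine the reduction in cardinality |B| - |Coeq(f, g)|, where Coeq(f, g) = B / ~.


The coequalizer Coeq(f, g) = B / ~ has one element per equivalence class.
|B| = 29, |Coeq(f, g)| = 22.
|B| - |Coeq(f, g)| = 29 - 22 = 7.

7


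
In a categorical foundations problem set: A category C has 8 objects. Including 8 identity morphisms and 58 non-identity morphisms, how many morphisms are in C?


Each object has an identity morphism, giving 8 identities.
Adding the 58 non-identity morphisms:
Total = 8 + 58 = 66

66


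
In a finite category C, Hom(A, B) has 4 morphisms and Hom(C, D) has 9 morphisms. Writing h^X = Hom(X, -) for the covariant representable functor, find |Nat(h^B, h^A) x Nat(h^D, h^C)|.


By the Yoneda lemma, Nat(h^B, h^A) is isomorphic to Hom(A, B),
so |Nat(h^B, h^A)| = |Hom(A, B)| and |Nat(h^D, h^C)| = |Hom(C, D)|.
|Hom(A, B)| = 4, |Hom(C, D)| = 9.
|Nat(h^B, h^A) x Nat(h^D, h^C)| = 4 * 9 = 36

36


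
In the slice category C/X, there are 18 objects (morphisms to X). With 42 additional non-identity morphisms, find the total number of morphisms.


In the slice category C/X, objects are morphisms to X.
Identity morphisms: 18 (one per object of C/X).
Non-identity morphisms: 42.
Total = 18 + 42 = 60

60


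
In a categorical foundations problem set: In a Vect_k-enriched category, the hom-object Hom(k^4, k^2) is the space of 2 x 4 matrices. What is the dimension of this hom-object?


In Vect-enriched categories, Hom(k^n, k^m) is the space of m x n matrices.
dim(Hom(k^4, k^2)) = 2 * 4 = 8

8


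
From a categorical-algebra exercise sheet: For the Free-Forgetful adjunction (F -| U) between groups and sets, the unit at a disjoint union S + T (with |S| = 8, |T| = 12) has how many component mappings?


The unit eta_X: X -> U(F(X)) of the Free-Forgetful adjunction
maps each element of X to a generator of F(X). For X = S + T (disjoint
union in Set), |S + T| = |S| + |T|.
Total mappings = 8 + 12 = 20.

20


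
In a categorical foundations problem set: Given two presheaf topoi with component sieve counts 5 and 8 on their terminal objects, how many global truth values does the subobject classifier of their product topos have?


In a product of presheaf topoi E_1 x E_2, the subobject classifier
is Omega = Omega_1 x Omega_2 (componentwise), so
|Omega(top)| = |Omega_1(top_1)| * |Omega_2(top_2)|.
= 5 * 8 = 40.

40


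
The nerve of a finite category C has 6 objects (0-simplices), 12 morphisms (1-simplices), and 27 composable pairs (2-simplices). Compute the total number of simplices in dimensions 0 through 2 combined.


The 2-skeleton of the nerve N(C) consists of simplices in dimensions 0, 1, 2:
  |N(C)_0| = 6 (objects)
  |N(C)_1| = 12 (morphisms)
  |N(C)_2| = 27 (composable pairs)
Total = 6 + 12 + 27 = 45

45


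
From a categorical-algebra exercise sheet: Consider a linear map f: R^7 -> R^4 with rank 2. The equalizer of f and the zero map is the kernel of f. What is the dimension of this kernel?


The equalizer of f and the zero map is ker(f).
By the rank-nullity theorem: dim(ker(f)) = dim(domain) - rank(f).
dim(ker(f)) = 7 - 2 = 5

5


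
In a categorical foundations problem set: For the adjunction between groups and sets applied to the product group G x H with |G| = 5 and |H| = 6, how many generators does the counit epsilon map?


The counit epsilon_K: F(U(K)) -> K of the Free-Forgetful adjunction
maps |K| generators of F(U(K)) into K. For K = G x H (the product group),
|G x H| = |G| * |H|.
Total generators mapped = 5 * 6 = 30.

30


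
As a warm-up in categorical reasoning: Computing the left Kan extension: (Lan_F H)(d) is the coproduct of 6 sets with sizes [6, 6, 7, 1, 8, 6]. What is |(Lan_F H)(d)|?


Pointwise, the left Kan extension (Lan_F H)(d) is the colimit, indexed
by the comma category (F downarrow d), of H composed with the
projection (F downarrow d) -> C. Here that colimit is given
as a coproduct (disjoint union) of sets, so its cardinality is the
sum of the sizes of the summands.
Coproduct of sets with sizes: 6 + 6 + 7 + 1 + 8 + 6
= 34

34


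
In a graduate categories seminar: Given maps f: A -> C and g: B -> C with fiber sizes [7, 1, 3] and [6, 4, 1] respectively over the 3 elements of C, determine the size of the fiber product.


The pullback A x_C B consists of pairs (a, b) with f(a) = g(b).
For each element c in C, the fiber product has |f^-1(c)| * |g^-1(c)| elements.
Summing over C: 7 * 6 + 1 * 4 + 3 * 1
= 42 + 4 + 3 = 49

49


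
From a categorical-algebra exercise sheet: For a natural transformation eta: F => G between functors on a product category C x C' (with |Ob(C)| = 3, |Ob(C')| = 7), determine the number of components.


A natural transformation eta: F => G assigns one component morphism per
object of the domain category.
The domain is the product category C x C', so
|Ob(C x C')| = |Ob(C)| * |Ob(C')| = 3 * 7 = 21.
Therefore eta has 21 component morphisms.

21


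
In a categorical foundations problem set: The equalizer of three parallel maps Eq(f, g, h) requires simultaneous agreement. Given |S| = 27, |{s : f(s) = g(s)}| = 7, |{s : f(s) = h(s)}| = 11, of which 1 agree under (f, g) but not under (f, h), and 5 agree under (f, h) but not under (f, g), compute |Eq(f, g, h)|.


Eq(f, g, h) is the triple-agreement set: points in S where all three
maps take the same value. Using inclusion-exclusion on the pairwise data:
Pair (f, g) agrees on 7 points; pair (f, h) on 11 points.
Points agreeing under (f, g) but not (f, h) = 1; under (f, h) but not (f, g) = 5.
Triple-agreement = agreement-in-(f, g) minus points that agree under (f, g) but not (f, h):
|Eq(f, g, h)| = 7 - 1 = 6
(cross-check via (f, h): 11 - 5 = 6.)

6


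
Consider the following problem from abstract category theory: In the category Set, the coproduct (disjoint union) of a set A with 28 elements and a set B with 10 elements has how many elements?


In Set, the coproduct A + B is the disjoint union.
|A + B| = |A| + |B| = 28 + 10 = 38

38


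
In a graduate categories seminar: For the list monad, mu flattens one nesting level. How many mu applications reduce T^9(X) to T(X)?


Each application of mu: T^2 -> T removes one layer of nesting.
Starting at depth 9 (i.e., T^9(X)), we need to reach T(X).
Number of mu applications = 9 - 1 = 8

8


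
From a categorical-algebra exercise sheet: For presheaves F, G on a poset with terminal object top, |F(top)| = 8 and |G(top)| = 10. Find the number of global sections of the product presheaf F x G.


Global sections of a presheaf on a poset with terminal top satisfy
Gamma(H) ~ H(top). Presheaves admit pointwise products, so
(F x G)(top) = F(top) x G(top) (Cartesian product).
|Gamma(F x G)| = |F(top)| * |G(top)| = 8 * 10 = 80.

80


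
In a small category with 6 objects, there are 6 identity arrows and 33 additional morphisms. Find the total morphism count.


Each object has an identity morphism, giving 6 identities.
Adding the 33 non-identity morphisms:
Total = 6 + 33 = 39

39


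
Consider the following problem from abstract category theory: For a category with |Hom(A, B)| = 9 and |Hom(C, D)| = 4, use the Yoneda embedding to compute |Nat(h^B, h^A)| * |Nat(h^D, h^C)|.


By the Yoneda lemma, Nat(h^B, h^A) is isomorphic to Hom(A, B),
so |Nat(h^B, h^A)| = |Hom(A, B)| and |Nat(h^D, h^C)| = |Hom(C, D)|.
|Hom(A, B)| = 9, |Hom(C, D)| = 4.
|Nat(h^B, h^A) x Nat(h^D, h^C)| = 9 * 4 = 36

36


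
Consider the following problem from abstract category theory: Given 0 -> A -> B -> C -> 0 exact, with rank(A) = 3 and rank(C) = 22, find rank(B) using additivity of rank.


For a short exact sequence 0 -> A -> B -> C -> 0,
rank is additive: rank(B) = rank(A) + rank(C).
rank(B) = 3 + 22 = 25

25


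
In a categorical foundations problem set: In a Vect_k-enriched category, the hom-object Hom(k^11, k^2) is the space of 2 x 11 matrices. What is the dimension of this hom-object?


In Vect-enriched categories, Hom(k^n, k^m) is the space of m x n matrices.
dim(Hom(k^11, k^2)) = 2 * 11 = 22

22


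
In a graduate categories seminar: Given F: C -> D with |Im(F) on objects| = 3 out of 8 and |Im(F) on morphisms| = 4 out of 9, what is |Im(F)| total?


The image of F consists of distinct objects and distinct morphisms.
|Im(F)| on objects = 3
|Im(F)| on morphisms = 4
Total image cardinality = 3 + 4 = 7

7


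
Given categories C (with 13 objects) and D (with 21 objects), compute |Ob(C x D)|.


The product category C x D has objects that are pairs (c, d).
Number of pairs = |Ob(C)| * |Ob(D)| = 13 * 21 = 273

273


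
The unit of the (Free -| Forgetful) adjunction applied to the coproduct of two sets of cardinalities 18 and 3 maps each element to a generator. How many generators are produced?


The unit eta_X: X -> U(F(X)) of the Free-Forgetful adjunction
maps each element of X to a generator of F(X). For X = S + T (disjoint
union in Set), |S + T| = |S| + |T|.
Total mappings = 18 + 3 = 21.

21


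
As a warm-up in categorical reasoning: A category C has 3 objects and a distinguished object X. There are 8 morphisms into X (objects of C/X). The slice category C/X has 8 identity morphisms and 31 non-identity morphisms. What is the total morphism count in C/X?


In the slice category C/X, objects are morphisms to X.
Identity morphisms: 8 (one per object of C/X).
Non-identity morphisms: 31.
Total = 8 + 31 = 39

39


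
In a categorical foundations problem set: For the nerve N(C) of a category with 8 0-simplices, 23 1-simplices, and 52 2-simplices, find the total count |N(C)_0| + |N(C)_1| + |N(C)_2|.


The 2-skeleton of the nerve N(C) consists of simplices in dimensions 0, 1, 2:
  |N(C)_0| = 8 (objects)
  |N(C)_1| = 23 (morphisms)
  |N(C)_2| = 52 (composable pairs)
Total = 8 + 23 + 52 = 83

83


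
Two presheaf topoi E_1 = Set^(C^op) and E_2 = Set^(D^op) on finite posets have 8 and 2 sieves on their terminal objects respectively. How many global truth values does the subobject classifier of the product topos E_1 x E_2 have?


In a product of presheaf topoi E_1 x E_2, the subobject classifier
is Omega = Omega_1 x Omega_2 (componentwise), so
|Omega(top)| = |Omega_1(top_1)| * |Omega_2(top_2)|.
= 8 * 2 = 16.

16


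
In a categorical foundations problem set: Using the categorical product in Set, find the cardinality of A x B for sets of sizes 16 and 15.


In Set, the product A x B is the Cartesian product.
By the universal property, |A x B| = |A| * |B|.
|A x B| = 16 * 15 = 240

240


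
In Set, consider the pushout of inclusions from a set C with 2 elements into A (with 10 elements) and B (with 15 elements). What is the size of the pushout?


The pushout A +_C B identifies the images of C in A and B.
|A +_C B| = |A| + |B| - |C| (for injections).
= 10 + 15 - 2 = 23

23


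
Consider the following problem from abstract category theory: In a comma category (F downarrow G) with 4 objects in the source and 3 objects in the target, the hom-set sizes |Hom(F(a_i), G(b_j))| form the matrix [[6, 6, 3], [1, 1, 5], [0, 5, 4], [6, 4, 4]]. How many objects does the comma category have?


Objects of (F downarrow G) are triples (a, b, h: F(a)->G(b)).
The count equals the sum of all entries in the hom-matrix.
sum(row 0) = 15
sum(row 1) = 7
sum(row 2) = 9
sum(row 3) = 14
Grand total = 45

45


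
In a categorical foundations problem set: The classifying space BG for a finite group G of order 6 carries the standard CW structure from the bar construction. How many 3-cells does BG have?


In the bar-construction CW model of BG, the n-cells are indexed by
n-tuples [g_1|...|g_n] of non-identity elements of G (degenerate
simplices with some g_i = e do not contribute cells), so there are
(|G| - 1)^n n-cells.
For dim = 3 with |G| = 6:
cells = (6 - 1)^3 = 5^3 = 125

125


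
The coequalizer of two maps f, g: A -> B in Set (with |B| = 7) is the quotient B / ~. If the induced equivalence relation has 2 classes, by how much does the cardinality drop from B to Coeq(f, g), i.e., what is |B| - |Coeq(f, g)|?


The coequalizer Coeq(f, g) = B / ~ has one element per equivalence class.
|B| = 7, |Coeq(f, g)| = 2.
|B| - |Coeq(f, g)| = 7 - 2 = 5.

5


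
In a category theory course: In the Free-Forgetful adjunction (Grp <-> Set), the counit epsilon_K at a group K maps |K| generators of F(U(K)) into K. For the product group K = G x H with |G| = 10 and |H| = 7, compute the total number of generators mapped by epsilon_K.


The counit epsilon_K: F(U(K)) -> K of the Free-Forgetful adjunction
maps |K| generators of F(U(K)) into K. For K = G x H (the product group),
|G x H| = |G| * |H|.
Total generators mapped = 10 * 7 = 70.

70


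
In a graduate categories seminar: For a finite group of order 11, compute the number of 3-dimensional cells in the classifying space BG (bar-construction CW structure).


In the bar-construction CW model of BG, the n-cells are indexed by
n-tuples [g_1|...|g_n] of non-identity elements of G (degenerate
simplices with some g_i = e do not contribute cells), so there are
(|G| - 1)^n n-cells.
For dim = 3 with |G| = 11:
cells = (11 - 1)^3 = 10^3 = 1000

1000


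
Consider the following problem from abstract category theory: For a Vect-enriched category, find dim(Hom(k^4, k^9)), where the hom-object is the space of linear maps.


In Vect-enriched categories, Hom(k^n, k^m) is the space of m x n matrices.
dim(Hom(k^4, k^9)) = 9 * 4 = 36

36


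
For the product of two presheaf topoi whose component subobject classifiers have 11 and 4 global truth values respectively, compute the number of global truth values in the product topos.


In a product of presheaf topoi E_1 x E_2, the subobject classifier
is Omega = Omega_1 x Omega_2 (componentwise), so
|Omega(top)| = |Omega_1(top_1)| * |Omega_2(top_2)|.
= 11 * 4 = 44.

44


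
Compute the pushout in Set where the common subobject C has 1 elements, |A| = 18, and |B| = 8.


The pushout A +_C B identifies the images of C in A and B.
|A +_C B| = |A| + |B| - |C| (for injections).
= 18 + 8 - 1 = 25

25


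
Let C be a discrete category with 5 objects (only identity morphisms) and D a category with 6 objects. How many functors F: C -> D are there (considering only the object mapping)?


A functor from a discrete category C to D is determined by
where each object maps. Each of the 5 objects of C can map
to any of the 6 objects of D independently.
Number of functors = 6^5 = 7776

7776


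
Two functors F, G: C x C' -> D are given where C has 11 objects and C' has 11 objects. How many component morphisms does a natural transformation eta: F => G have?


A natural transformation eta: F => G assigns one component morphism per
object of the domain category.
The domain is the product category C x C', so
|Ob(C x C')| = |Ob(C)| * |Ob(C')| = 11 * 11 = 121.
Therefore eta has 121 component morphisms.

121


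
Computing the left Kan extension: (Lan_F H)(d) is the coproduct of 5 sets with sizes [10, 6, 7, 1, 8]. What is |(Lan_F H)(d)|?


Pointwise, the left Kan extension (Lan_F H)(d) is the colimit, indexed
by the comma category (F downarrow d), of H composed with the
projection (F downarrow d) -> C. Here that colimit is given
as a coproduct (disjoint union) of sets, so its cardinality is the
sum of the sizes of the summands.
Coproduct of sets with sizes: 10 + 6 + 7 + 1 + 8
= 32

32


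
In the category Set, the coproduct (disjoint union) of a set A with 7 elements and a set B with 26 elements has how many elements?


In Set, the coproduct A + B is the disjoint union.
|A + B| = |A| + |B| = 7 + 26 = 33

33


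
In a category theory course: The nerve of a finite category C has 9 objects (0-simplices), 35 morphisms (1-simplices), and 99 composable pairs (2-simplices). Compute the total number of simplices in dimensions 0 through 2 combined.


The 2-skeleton of the nerve N(C) consists of simplices in dimensions 0, 1, 2:
  |N(C)_0| = 9 (objects)
  |N(C)_1| = 35 (morphisms)
  |N(C)_2| = 99 (composable pairs)
Total = 9 + 35 + 99 = 143

143


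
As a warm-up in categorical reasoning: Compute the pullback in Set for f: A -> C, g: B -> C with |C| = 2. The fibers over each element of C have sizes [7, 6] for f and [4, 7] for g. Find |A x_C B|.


The pullback A x_C B consists of pairs (a, b) with f(a) = g(b).
For each element c in C, the fiber product has |f^-1(c)| * |g^-1(c)| elements.
Summing over C: 7 * 4 + 6 * 7
= 28 + 42 = 70

70


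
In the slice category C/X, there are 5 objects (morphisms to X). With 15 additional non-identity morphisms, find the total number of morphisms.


In the slice category C/X, objects are morphisms to X.
Identity morphisms: 5 (one per object of C/X).
Non-identity morphisms: 15.
Total = 5 + 15 = 20

20


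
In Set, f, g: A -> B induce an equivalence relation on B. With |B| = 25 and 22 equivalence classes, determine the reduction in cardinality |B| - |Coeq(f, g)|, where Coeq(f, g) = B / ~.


The coequalizer Coeq(f, g) = B / ~ has one element per equivalence class.
|B| = 25, |Coeq(f, g)| = 22.
|B| - |Coeq(f, g)| = 25 - 22 = 3.

3
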